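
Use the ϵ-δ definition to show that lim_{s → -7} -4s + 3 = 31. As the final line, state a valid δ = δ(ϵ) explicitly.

δ = ϵ/4

Suppose ϵ > 0. We need δ > 0 so that 0 < |s + 7| < δ implies |(-4s + 3) − 31| < ϵ.
|(-4s + 3) − 31| = |-4s - 28| = 4|s + 7|.
Thus it suffices that |s + 7| < ϵ/4.
Choosing δ = ϵ/4 gives |(-4s + 3) − 31| = 4|s + 7| < ϵ whenever |s + 7| < δ.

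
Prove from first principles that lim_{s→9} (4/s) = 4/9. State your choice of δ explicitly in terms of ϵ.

δ = min(9/2, (81/8)ϵ)

Suppose ϵ > 0. We seek δ > 0 such that 0 < |s − 9| < δ implies |4/s − (4/9)| < ϵ.
|4/s − (4/9)| = 4·|9 − s|/(9·|s|) = 4|s − 9|/(9|s|).
Require δ ≤ 9/2 so that |s| > 9 − 9/2 = 9/2, hence 9|s| > 81/2.
Then |4/s − (4/9)| < 4|s − 9|/(81/2), which is < ϵ when |s − 9| < (81/8)ϵ.
Take δ = min(9/2, (81/8)ϵ). Then 0 < |s − 9| < δ gives both |s − 9| < 9/2 and |s − 9| < (81/8)ϵ, so |4/s − (4/9)| < ϵ.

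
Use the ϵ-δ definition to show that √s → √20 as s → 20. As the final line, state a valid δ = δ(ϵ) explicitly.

Let ϵ > 0 be given. We want δ > 0 such that 0 < |s − 20| < δ implies |√s − √20| < ϵ.
Multiplying by the conjugate, |√s − √20| = |s − 20|/(√s + √20).
Restrict δ ≤ 20 so that |s − 20| < 20 forces s > 0, and then √s + √20 > √20.
Hence |√s − √20| < |s − 20|/√20, which is < ϵ once |s − 20| < √20·ϵ.
Take δ = min(20, √20·ϵ). If 0 < |s − 20| < δ then s > 0 and |√s − √20| < |s − 20|/√20 < ϵ.

δ = min(20, √20·ϵ)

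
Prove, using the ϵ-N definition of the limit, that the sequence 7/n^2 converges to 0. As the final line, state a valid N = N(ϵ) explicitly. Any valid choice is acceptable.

Let ϵ > 0. For n ≥ 1, |7/n^2 − 0| = 7/n^2.
7/n^2 < ϵ ⇔ n^2 > 7/ϵ ⇔ n > (7/ϵ)^{1/2}.
Take N = (7/ϵ)^{1/2}. Then n > N implies 7/n^2 < ϵ.

N = (7/ϵ)^{1/2}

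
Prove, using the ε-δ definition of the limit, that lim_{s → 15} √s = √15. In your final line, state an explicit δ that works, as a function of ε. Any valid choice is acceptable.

Fix ε > 0. We want δ > 0 such that 0 < |s − 15| < δ implies |√s − √15| < ε.
Multiplying by the conjugate, |√s − √15| = |s − 15|/(√s + √15).
Restrict δ ≤ 15 so that |s − 15| < 15 forces s > 0, and then √s + √15 > √15.
Hence |√s − √15| < |s − 15|/√15, which is < ε once |s − 15| < √15·ε.
Take δ = min(15, √15·ε). If 0 < |s − 15| < δ then s > 0 and |√s − √15| < |s − 15|/√15 < ε.

δ = min(15, √15·ε)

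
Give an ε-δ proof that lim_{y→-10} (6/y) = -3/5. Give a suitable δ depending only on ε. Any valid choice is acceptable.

δ = min(5, (25/3)ε)

Let ε > 0 be given. We seek δ > 0 such that 0 < |y + 10| < δ implies |6/y + 3/5| < ε.
|6/y + 3/5| = 6·|-10 − y|/(10·|y|) = 6|y + 10|/(10|y|).
Require δ ≤ 5 so that |y| > 10 − 5 = 5, hence 10|y| > 50.
Then |6/y + 3/5| < 6|y + 10|/50, which is < ε when |y + 10| < (25/3)ε.
Take δ = min(5, (25/3)ε). Then 0 < |y + 10| < δ gives both |y + 10| < 5 and |y + 10| < (25/3)ε, so |6/y + 3/5| < ε.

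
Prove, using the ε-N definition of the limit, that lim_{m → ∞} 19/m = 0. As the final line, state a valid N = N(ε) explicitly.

N = 19/ε

Suppose ε > 0. For m ≥ 1, |19/m − 0| = 19/(m) ≤ 19/m.
We need 19/m < ε, i.e. m > 19/ε.
Take N = 19/ε. If m > N then |19/m| ≤ 19/m < ε.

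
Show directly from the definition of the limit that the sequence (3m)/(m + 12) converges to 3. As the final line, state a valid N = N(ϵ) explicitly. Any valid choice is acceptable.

Suppose ϵ > 0. For m ≥ 1, |(3m)/(m + 12) − 3| = |-36|/((m + 12)) = 36/((m + 12)).
Since m + 12 ≥ m for m ≥ 1, this is ≤ 36/(m) = 36/m.
So |(3m)/(m + 12) − 3| < ϵ whenever m > 36/ϵ.
Take N = 36/ϵ. If m > N then |(3m)/(m + 12) − 3| ≤ 36/m < ϵ.

N = 36/ϵ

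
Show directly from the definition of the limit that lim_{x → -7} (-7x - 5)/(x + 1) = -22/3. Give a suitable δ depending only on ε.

δ = min(3, 9ε)

Suppose ε > 0. We want δ > 0 with 0 < |x + 7| < δ ⇒ |(-7x - 5)/(x + 1) + 22/3| < ε.
Combining over a common denominator, (-7x - 5)/(x + 1) + 22/3 = [(-7x - 5)·(-6) − 44·(x + 1)] / [(-6)·(x + 1)] = -2(x + 7) / ((-6)(x + 1)).
So |(-7x - 5)/(x + 1) + 22/3| = 2|x + 7| / (6·|x + 1|).
Require δ ≤ 3, so |x + 1| ≥ |-6| − |x + 7| > 6 − 3 = 3.
Hence |(-7x - 5)/(x + 1) + 22/3| < 2|x + 7|/(6·3) = (1/9)|x + 7|, which is < ε once |x + 7| < 9ε.
Take δ = min(3, 9ε). Then 0 < |x + 7| < δ forces both bounds, so |(-7x - 5)/(x + 1) + 22/3| < ε.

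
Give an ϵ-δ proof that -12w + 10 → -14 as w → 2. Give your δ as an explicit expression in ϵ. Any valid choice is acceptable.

Fix ϵ > 0. We need δ > 0 so that 0 < |w − 2| < δ implies |(-12w + 10) + 14| < ϵ.
|(-12w + 10) + 14| = |-12w + 24| = 12|w − 2|.
Thus it suffices that |w − 2| < ϵ/12.
Take δ = ϵ/12. If 0 < |w − 2| < δ then |(-12w + 10) + 14| = 12|w − 2| < 12·(ϵ/12) = ϵ.

δ = ϵ/12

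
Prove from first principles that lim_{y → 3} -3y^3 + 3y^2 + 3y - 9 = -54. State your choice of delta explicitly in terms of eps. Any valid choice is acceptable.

delta = min(1, eps/87)

Let eps > 0 be given. We want delta > 0 such that 0 < |y − 3| < delta implies |(-3y^3 + 3y^2 + 3y - 9) + 54| < eps.
(-3y^3 + 3y^2 + 3y - 9) + 54 = -3y^3 + 3y^2 + 3y + 45 = (y − 3)(-3y^2 - 6y - 15).
So |(-3y^3 + 3y^2 + 3y - 9) + 54| = |y − 3|·|-3y^2 - 6y - 15|.
Assume first that |y − 3| < 1, so |y| < 4. Then |-3y^2 - 6y - 15| ≤ 3·4^2 + 6·4 + 15 = 87.
Hence |(-3y^3 + 3y^2 + 3y - 9) + 54| ≤ 87|y − 3| < eps provided |y − 3| < eps/87.
Take delta = min(1, eps/87). Then 0 < |y − 3| < delta gives both |y − 3| < 1 and |y − 3| < eps/87, so |(-3y^3 + 3y^2 + 3y - 9) + 54| < eps.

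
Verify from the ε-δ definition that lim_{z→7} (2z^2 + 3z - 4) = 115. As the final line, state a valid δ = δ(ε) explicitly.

δ = min(1, ε/33)

Suppose ε > 0. We want δ > 0 such that 0 < |z − 7| < δ implies |(2z^2 + 3z - 4) − 115| < ε.
(2z^2 + 3z - 4) − 115 = 2z^2 + 3z - 119 = (z − 7)(2z + 17).
So |(2z^2 + 3z - 4) − 115| = |z − 7|·|2z + 17|.
Require δ ≤ 1. Then |z − 7| < 1 gives |z| < 8, and by the triangle inequality |2z + 17| ≤ 2·8 + 17 = 33.
Hence |(2z^2 + 3z - 4) − 115| ≤ 33|z − 7| < ε provided |z − 7| < ε/33.
Choosing δ = min(1, ε/33) ensures both conditions, hence |(2z^2 + 3z - 4) − 115| < ε.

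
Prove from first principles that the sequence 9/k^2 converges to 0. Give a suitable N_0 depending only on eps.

Let eps > 0. For k ≥ 1, |9/k^2 − 0| = 9/k^2.
9/k^2 < eps ⇔ k^2 > 9/eps ⇔ k > (9/eps)^{1/2}.
Take N_0 = (9/eps)^{1/2}. Then k > N_0 implies 9/k^2 < eps.

N_0 = (9/eps)^{1/2}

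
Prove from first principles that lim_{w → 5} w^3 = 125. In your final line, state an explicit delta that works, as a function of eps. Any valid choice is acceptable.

delta = min(1, eps/91)

Fix eps > 0. We seek delta > 0 with 0 < |w − 5| < delta ⇒ |w^3 − 125| < eps.
Factor: w^3 − 125 = (w − 5)(w^2 + 5w + 25), so |w^3 − 125| = |w − 5|·|w^2 + 5w + 25|.
Restrict delta ≤ 1. Then |w − 5| < 1 gives |w| < 6, so by the triangle inequality |w^2 + 5w + 25| ≤ 6^2 + 5·6 + 25 = 91.
Hence |w^3 − 125| ≤ 91|w − 5|, which is < eps once |w − 5| < eps/91.
Take delta = min(1, eps/91). If 0 < |w − 5| < delta then both bounds hold and |w^3 − 125| ≤ 91|w − 5| < 91·(eps/91) = eps.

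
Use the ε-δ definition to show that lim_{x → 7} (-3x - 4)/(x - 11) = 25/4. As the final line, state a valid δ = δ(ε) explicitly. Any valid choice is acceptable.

δ = min(2, (8/37)ε)

Let ε > 0. We want δ > 0 with 0 < |x − 7| < δ ⇒ |(-3x - 4)/(x - 11) − (25/4)| < ε.
Combining over a common denominator, (-3x - 4)/(x - 11) − (25/4) = [(-3x - 4)·(-4) − (-25)·(x - 11)] / [(-4)·(x - 11)] = 37(x − 7) / ((-4)(x - 11)).
So |(-3x - 4)/(x - 11) − (25/4)| = 37|x − 7| / (4·|x − 11|).
Require δ ≤ 2, so |x − 11| ≥ |-4| − |x − 7| > 4 − 2 = 2.
Hence |(-3x - 4)/(x - 11) − (25/4)| < 37|x − 7|/(4·2) = (37/8)|x − 7|, which is < ε once |x − 7| < (8/37)ε.
Take δ = min(2, (8/37)ε). Then 0 < |x − 7| < δ forces both bounds, so |(-3x - 4)/(x - 11) − (25/4)| < ε.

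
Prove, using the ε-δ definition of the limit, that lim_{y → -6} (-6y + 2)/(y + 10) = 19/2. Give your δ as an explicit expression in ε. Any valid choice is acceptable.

Let ε > 0. We want δ > 0 with 0 < |y + 6| < δ ⇒ |(-6y + 2)/(y + 10) − (19/2)| < ε.
Combining over a common denominator, (-6y + 2)/(y + 10) − (19/2) = [(-6y + 2)·4 − 38·(y + 10)] / [4·(y + 10)] = -62(y + 6) / (4(y + 10)).
So |(-6y + 2)/(y + 10) − (19/2)| = 62|y + 6| / (4·|y + 10|).
Require δ ≤ 2, so |y + 10| ≥ |4| − |y + 6| > 4 − 2 = 2.
Hence |(-6y + 2)/(y + 10) − (19/2)| < 62|y + 6|/(4·2) = (31/4)|y + 6|, which is < ε once |y + 6| < (4/31)ε.
Take δ = min(2, (4/31)ε). Then 0 < |y + 6| < δ forces both bounds, so |(-6y + 2)/(y + 10) − (19/2)| < ε.

δ = min(2, (4/31)ε)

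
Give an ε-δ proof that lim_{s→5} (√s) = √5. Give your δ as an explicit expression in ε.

Fix ε > 0. We want δ > 0 such that 0 < |s − 5| < δ implies |√s − √5| < ε.
Multiplying by the conjugate, |√s − √5| = |s − 5|/(√s + √5).
Restrict δ ≤ 5 so that |s − 5| < 5 forces s > 0, and then √s + √5 > √5.
Hence |√s − √5| < |s − 5|/√5, which is < ε once |s − 5| < √5·ε.
Take δ = min(5, √5·ε). If 0 < |s − 5| < δ then s > 0 and |√s − √5| < |s − 5|/√5 < ε.

δ = min(5, √5·ε)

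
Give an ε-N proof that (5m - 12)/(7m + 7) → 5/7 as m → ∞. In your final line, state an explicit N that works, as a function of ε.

N = (17/7)/ε

Suppose ε > 0. For m ≥ 1, |(5m - 12)/(7m + 7) − (5/7)| = |-119|/(7(7m + 7)) = 119/(7(7m + 7)).
Since 7m + 7 ≥ 7m for m ≥ 1, this is ≤ 119/(7·7m) = (17/7)/m.
So |(5m - 12)/(7m + 7) − (5/7)| < ε whenever m > (17/7)/ε.
Take N = (17/7)/ε. If m > N then |(5m - 12)/(7m + 7) − (5/7)| ≤ (17/7)/m < ε.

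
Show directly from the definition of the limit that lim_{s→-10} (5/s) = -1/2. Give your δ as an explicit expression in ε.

δ = min(5, 10ε)

Let ε > 0 be given. We seek δ > 0 such that 0 < |s + 10| < δ implies |5/s + 1/2| < ε.
|5/s + 1/2| = 5·|-10 − s|/(10·|s|) = 5|s + 10|/(10|s|).
Restrict δ ≤ 5. Then |s + 10| < 5 gives |s| > 5, so 10|s| > 50.
Then |5/s + 1/2| < 5|s + 10|/50, which is < ε when |s + 10| < 10ε.
Take δ = min(5, 10ε). Then 0 < |s + 10| < δ gives both |s + 10| < 5 and |s + 10| < 10ε, so |5/s + 1/2| < ε.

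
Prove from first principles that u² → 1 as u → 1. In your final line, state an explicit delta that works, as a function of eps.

Fix eps > 0. We seek delta > 0 with 0 < |u − 1| < delta ⇒ |u² − 1| < eps.
Factor: u² − 1 = (u − 1)(u + 1), so |u² − 1| = |u − 1|·|u + 1|.
Restrict delta ≤ 2. Then |u − 1| < 2 gives |u| < 3, so by the triangle inequality |u + 1| ≤ 3 + 1 = 4.
Hence |u² − 1| ≤ 4|u − 1|, which is < eps once |u − 1| < eps/4.
Take delta = min(2, eps/4). If 0 < |u − 1| < delta then both bounds hold and |u² − 1| ≤ 4|u − 1| < 4·(eps/4) = eps.

delta = min(2, eps/4)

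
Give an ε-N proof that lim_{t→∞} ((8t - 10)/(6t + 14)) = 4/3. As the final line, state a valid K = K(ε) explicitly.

Let ε > 0. We seek K > 0 such that t > K implies |(8t - 10)/(6t + 14) − (4/3)| < ε.
(8t - 10)/(6t + 14) − (4/3) = (6(8t - 10) − 8(6t + 14)) / (6(6t + 14)) = -172/(6(6t + 14)).
For t > 0 we have 6t + 14 > 6t, so |(8t - 10)/(6t + 14) − (4/3)| = 172/(6(6t + 14)) < 172/(6·6t) = (43/9)/t.
Thus |(8t - 10)/(6t + 14) − (4/3)| < ε whenever t > (43/9)/ε.
Take K = (43/9)/ε. If t > K then |(8t - 10)/(6t + 14) − (4/3)| < (43/9)/t < ε.

K = (43/9)/ε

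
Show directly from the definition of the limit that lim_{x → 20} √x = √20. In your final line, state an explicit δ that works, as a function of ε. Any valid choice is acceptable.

δ = min(20, √20·ε)

Fix ε > 0. We want δ > 0 such that 0 < |x − 20| < δ implies |√x − √20| < ε.
Multiplying by the conjugate, |√x − √20| = |x − 20|/(√x + √20).
Restrict δ ≤ 20 so that |x − 20| < 20 forces x > 0, and then √x + √20 > √20.
Hence |√x − √20| < |x − 20|/√20, which is < ε once |x − 20| < √20·ε.
Take δ = min(20, √20·ε). If 0 < |x − 20| < δ then x > 0 and |√x − √20| < |x − 20|/√20 < ε.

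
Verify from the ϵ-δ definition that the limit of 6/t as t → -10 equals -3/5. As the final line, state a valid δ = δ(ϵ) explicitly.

δ = min(5, (25/3)ϵ)

Fix ϵ > 0. We seek δ > 0 such that 0 < |t + 10| < δ implies |6/t + 3/5| < ϵ.
|6/t + 3/5| = 6·|-10 − t|/(10·|t|) = 6|t + 10|/(10|t|).
Require δ ≤ 5 so that |t| > 10 − 5 = 5, hence 10|t| > 50.
Then |6/t + 3/5| < 6|t + 10|/50, which is < ϵ when |t + 10| < (25/3)ϵ.
Take δ = min(5, (25/3)ϵ). Then 0 < |t + 10| < δ gives both |t + 10| < 5 and |t + 10| < (25/3)ϵ, so |6/t + 3/5| < ϵ.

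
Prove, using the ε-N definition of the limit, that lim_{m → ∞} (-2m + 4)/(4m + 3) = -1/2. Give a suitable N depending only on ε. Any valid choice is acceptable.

Let ε > 0 be given. For m ≥ 1, |(-2m + 4)/(4m + 3) + 1/2| = |22|/(4(4m + 3)) = 22/(4(4m + 3)).
Since 4m + 3 ≥ 4m for m ≥ 1, this is ≤ 22/(4·4m) = (11/8)/m.
So |(-2m + 4)/(4m + 3) + 1/2| < ε whenever m > (11/8)/ε.
Take N = (11/8)/ε. If m > N then |(-2m + 4)/(4m + 3) + 1/2| ≤ (11/8)/m < ε.

N = (11/8)/ε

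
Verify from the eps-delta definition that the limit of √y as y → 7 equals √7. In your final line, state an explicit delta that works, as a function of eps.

Let eps > 0 be given. We want delta > 0 such that 0 < |y − 7| < delta implies |√y − √7| < eps.
Rationalise: √y − √7 = (y − 7)/(√y + √7), so |√y − √7| = |y − 7|/(√y + √7).
Restrict delta ≤ 7 so that |y − 7| < 7 forces y > 0, and then √y + √7 > √7.
Hence |√y − √7| < |y − 7|/√7, which is < eps once |y − 7| < √7·eps.
Take delta = min(7, √7·eps). If 0 < |y − 7| < delta then y > 0 and |√y − √7| < |y − 7|/√7 < eps.

delta = min(7, √7·eps)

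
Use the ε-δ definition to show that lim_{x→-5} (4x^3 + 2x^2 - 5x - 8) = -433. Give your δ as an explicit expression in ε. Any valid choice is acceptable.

δ = min(1, ε/337)

Fix ε > 0. We want δ > 0 such that 0 < |x + 5| < δ implies |(4x^3 + 2x^2 - 5x - 8) + 433| < ε.
(4x^3 + 2x^2 - 5x - 8) + 433 = 4x^3 + 2x^2 - 5x + 425 = (x + 5)(4x^2 - 18x + 85).
So |(4x^3 + 2x^2 - 5x - 8) + 433| = |x + 5|·|4x^2 - 18x + 85|.
Require δ ≤ 1. Then |x + 5| < 1 gives |x| < 6, and by the triangle inequality |4x^2 - 18x + 85| ≤ 4·6^2 + 18·6 + 85 = 337.
Hence |(4x^3 + 2x^2 - 5x - 8) + 433| ≤ 337|x + 5| < ε provided |x + 5| < ε/337.
Take δ = min(1, ε/337). Then 0 < |x + 5| < δ gives both |x + 5| < 1 and |x + 5| < ε/337, so |(4x^3 + 2x^2 - 5x - 8) + 433| < ε.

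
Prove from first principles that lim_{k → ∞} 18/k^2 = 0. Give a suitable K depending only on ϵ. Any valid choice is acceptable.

K = (18/ϵ)^{1/2}

Let ϵ > 0. For k ≥ 1, |18/k^2 − 0| = 18/k^2.
18/k^2 < ϵ ⇔ k^2 > 18/ϵ ⇔ k > (18/ϵ)^{1/2}.
Take K = (18/ϵ)^{1/2}. Then k > K implies 18/k^2 < ϵ.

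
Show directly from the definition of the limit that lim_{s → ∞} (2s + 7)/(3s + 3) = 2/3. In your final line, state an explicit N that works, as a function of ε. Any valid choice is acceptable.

Suppose ε > 0. We seek N > 0 such that s > N implies |(2s + 7)/(3s + 3) − (2/3)| < ε.
(2s + 7)/(3s + 3) − (2/3) = (3(2s + 7) − 2(3s + 3)) / (3(3s + 3)) = 15/(3(3s + 3)).
For s > 0 we have 3s + 3 > 3s, so |(2s + 7)/(3s + 3) − (2/3)| = 15/(3(3s + 3)) < 15/(3·3s) = (5/3)/s.
Thus |(2s + 7)/(3s + 3) − (2/3)| < ε whenever s > (5/3)/ε.
Take N = (5/3)/ε. If s > N then |(2s + 7)/(3s + 3) − (2/3)| < (5/3)/s < ε.

N = (5/3)/ε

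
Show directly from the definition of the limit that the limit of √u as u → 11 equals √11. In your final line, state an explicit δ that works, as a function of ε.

Fix ε > 0. We want δ > 0 such that 0 < |u − 11| < δ implies |√u − √11| < ε.
Rationalise: √u − √11 = (u − 11)/(√u + √11), so |√u − √11| = |u − 11|/(√u + √11).
Restrict δ ≤ 11 so that |u − 11| < 11 forces u > 0, and then √u + √11 > √11.
Hence |√u − √11| < |u − 11|/√11, which is < ε once |u − 11| < √11·ε.
Take δ = min(11, √11·ε). If 0 < |u − 11| < δ then u > 0 and |√u − √11| < |u − 11|/√11 < ε.

δ = min(11, √11·ε)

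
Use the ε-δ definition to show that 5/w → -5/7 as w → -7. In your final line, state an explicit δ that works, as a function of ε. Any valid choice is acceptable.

δ = min(7/2, (49/10)ε)

Let ε > 0 be given. We seek δ > 0 such that 0 < |w + 7| < δ implies |5/w + 5/7| < ε.
|5/w + 5/7| = 5·|-7 − w|/(7·|w|) = 5|w + 7|/(7|w|).
Restrict δ ≤ 7/2. Then |w + 7| < 7/2 gives |w| > 7/2, so 7|w| > 49/2.
Then |5/w + 5/7| < 5|w + 7|/(49/2), which is < ε when |w + 7| < (49/10)ε.
Take δ = min(7/2, (49/10)ε). Then 0 < |w + 7| < δ gives both |w + 7| < 7/2 and |w + 7| < (49/10)ε, so |5/w + 5/7| < ε.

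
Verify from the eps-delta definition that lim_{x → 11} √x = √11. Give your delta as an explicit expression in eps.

delta = min(11, √11·eps)

Let eps > 0 be given. We want delta > 0 such that 0 < |x − 11| < delta implies |√x − √11| < eps.
Rationalise: √x − √11 = (x − 11)/(√x + √11), so |√x − √11| = |x − 11|/(√x + √11).
Restrict delta ≤ 11 so that |x − 11| < 11 forces x > 0, and then √x + √11 > √11.
Hence |√x − √11| < |x − 11|/√11, which is < eps once |x − 11| < √11·eps.
Take delta = min(11, √11·eps). If 0 < |x − 11| < delta then x > 0 and |√x − √11| < |x − 11|/√11 < eps.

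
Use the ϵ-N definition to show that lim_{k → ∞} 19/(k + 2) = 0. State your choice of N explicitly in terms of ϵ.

N = 19/ϵ

Let ϵ > 0 be given. For k ≥ 1, |19/(k + 2) − 0| = 19/(k + 2) ≤ 19/k.
We need 19/k < ϵ, i.e. k > 19/ϵ.
Take N = 19/ϵ. If k > N then |19/(k + 2)| ≤ 19/k < ϵ.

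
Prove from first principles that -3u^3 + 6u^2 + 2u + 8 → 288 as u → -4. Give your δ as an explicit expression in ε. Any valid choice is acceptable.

Fix ε > 0. We want δ > 0 such that 0 < |u + 4| < δ implies |(-3u^3 + 6u^2 + 2u + 8) − 288| < ε.
(-3u^3 + 6u^2 + 2u + 8) − 288 = -3u^3 + 6u^2 + 2u - 280 = (u + 4)(-3u^2 + 18u - 70).
So |(-3u^3 + 6u^2 + 2u + 8) − 288| = |u + 4|·|-3u^2 + 18u - 70|.
Require δ ≤ 1. Then |u + 4| < 1 gives |u| < 5, and by the triangle inequality |-3u^2 + 18u - 70| ≤ 3·5^2 + 18·5 + 70 = 235.
Hence |(-3u^3 + 6u^2 + 2u + 8) − 288| ≤ 235|u + 4| < ε provided |u + 4| < ε/235.
Take δ = min(1, ε/235). Then 0 < |u + 4| < δ gives both |u + 4| < 1 and |u + 4| < ε/235, so |(-3u^3 + 6u^2 + 2u + 8) − 288| < ε.

δ = min(1, ε/235)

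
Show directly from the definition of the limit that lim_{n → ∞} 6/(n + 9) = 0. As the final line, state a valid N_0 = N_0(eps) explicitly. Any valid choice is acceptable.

Let eps > 0 be given. For n ≥ 1, |6/(n + 9) − 0| = 6/(n + 9) ≤ 6/n.
We need 6/n < eps, i.e. n > 6/eps.
Take N_0 = 6/eps. If n > N_0 then |6/(n + 9)| ≤ 6/n < eps.

N_0 = 6/eps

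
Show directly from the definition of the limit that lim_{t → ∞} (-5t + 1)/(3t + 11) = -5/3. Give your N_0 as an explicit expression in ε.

Let ε > 0. We seek N_0 > 0 such that t > N_0 implies |(-5t + 1)/(3t + 11) + 5/3| < ε.
(-5t + 1)/(3t + 11) + 5/3 = (3(-5t + 1) − (-5)(3t + 11)) / (3(3t + 11)) = 58/(3(3t + 11)).
For t > 0 we have 3t + 11 > 3t, so |(-5t + 1)/(3t + 11) + 5/3| = 58/(3(3t + 11)) < 58/(3·3t) = (58/9)/t.
Thus |(-5t + 1)/(3t + 11) + 5/3| < ε whenever t > (58/9)/ε.
Take N_0 = (58/9)/ε. If t > N_0 then |(-5t + 1)/(3t + 11) + 5/3| < (58/9)/t < ε.

N_0 = (58/9)/ε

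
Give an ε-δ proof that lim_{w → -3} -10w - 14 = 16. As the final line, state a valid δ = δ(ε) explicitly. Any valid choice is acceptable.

δ = ε/10

Let ε > 0 be given. We need δ > 0 so that 0 < |w + 3| < δ implies |(-10w - 14) − 16| < ε.
Since (-10w - 14) − 16 = -10(w + 3), we have |(-10w - 14) − 16| = 10|w + 3|.
Thus it suffices that |w + 3| < ε/10.
Take δ = ε/10. If 0 < |w + 3| < δ then |(-10w - 14) − 16| = 10|w + 3| < 10·(ε/10) = ε.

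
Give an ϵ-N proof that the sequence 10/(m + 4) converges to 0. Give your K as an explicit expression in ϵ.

K = 10/ϵ

Suppose ϵ > 0. For m ≥ 1, |10/(m + 4) − 0| = 10/(m + 4) ≤ 10/m.
We need 10/m < ϵ, i.e. m > 10/ϵ.
Take K = 10/ϵ. If m > K then |10/(m + 4)| ≤ 10/m < ϵ.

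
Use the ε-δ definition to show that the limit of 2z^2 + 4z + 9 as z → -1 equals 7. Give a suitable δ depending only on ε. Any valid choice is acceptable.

δ = min(1, ε/6)

Suppose ε > 0. We want δ > 0 such that 0 < |z + 1| < δ implies |(2z^2 + 4z + 9) − 7| < ε.
(2z^2 + 4z + 9) − 7 = 2z^2 + 4z + 2 = (z + 1)(2z + 2).
So |(2z^2 + 4z + 9) − 7| = |z + 1|·|2z + 2|.
Require δ ≤ 1. Then |z + 1| < 1 gives |z| < 2, and by the triangle inequality |2z + 2| ≤ 2·2 + 2 = 6.
Hence |(2z^2 + 4z + 9) − 7| ≤ 6|z + 1| < ε provided |z + 1| < ε/6.
Choosing δ = min(1, ε/6) ensures both conditions, hence |(2z^2 + 4z + 9) − 7| < ε.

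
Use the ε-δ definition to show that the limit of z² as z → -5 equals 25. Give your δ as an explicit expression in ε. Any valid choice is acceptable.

Let ε > 0. We seek δ > 0 with 0 < |z + 5| < δ ⇒ |z² − 25| < ε.
Factor: z² − 25 = (z + 5)(z - 5), so |z² − 25| = |z + 5|·|z - 5|.
Impose δ ≤ 2 so that |z| < 7; then |z - 5| ≤ 12.
Hence |z² − 25| ≤ 12|z + 5|, which is < ε once |z + 5| < ε/12.
Take δ = min(2, ε/12). If 0 < |z + 5| < δ then both bounds hold and |z² − 25| ≤ 12|z + 5| < 12·(ε/12) = ε.

δ = min(2, ε/12)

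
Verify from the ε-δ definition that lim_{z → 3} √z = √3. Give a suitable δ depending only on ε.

δ = min(3, √3·ε)

Let ε > 0. We want δ > 0 such that 0 < |z − 3| < δ implies |√z − √3| < ε.
Multiplying by the conjugate, |√z − √3| = |z − 3|/(√z + √3).
Restrict δ ≤ 3 so that |z − 3| < 3 forces z > 0, and then √z + √3 > √3.
Hence |√z − √3| < |z − 3|/√3, which is < ε once |z − 3| < √3·ε.
Take δ = min(3, √3·ε). If 0 < |z − 3| < δ then z > 0 and |√z − √3| < |z − 3|/√3 < ε.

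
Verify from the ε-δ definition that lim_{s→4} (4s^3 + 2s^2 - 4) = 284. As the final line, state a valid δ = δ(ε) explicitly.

δ = min(2, ε/324)

Let ε > 0 be given. We want δ > 0 such that 0 < |s − 4| < δ implies |(4s^3 + 2s^2 - 4) − 284| < ε.
(4s^3 + 2s^2 - 4) − 284 = 4s^3 + 2s^2 - 288 = (s − 4)(4s^2 + 18s + 72).
So |(4s^3 + 2s^2 - 4) − 284| = |s − 4|·|4s^2 + 18s + 72|.
Assume first that |s − 4| < 2, so |s| < 6. Then |4s^2 + 18s + 72| ≤ 4·6^2 + 18·6 + 72 = 324.
Hence |(4s^3 + 2s^2 - 4) − 284| ≤ 324|s − 4| < ε provided |s − 4| < ε/324.
Take δ = min(2, ε/324). Then 0 < |s − 4| < δ gives both |s − 4| < 2 and |s − 4| < ε/324, so |(4s^3 + 2s^2 - 4) − 284| < ε.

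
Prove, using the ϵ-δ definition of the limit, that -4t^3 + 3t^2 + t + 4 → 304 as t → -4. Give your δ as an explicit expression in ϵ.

Let ϵ > 0 be given. We want δ > 0 such that 0 < |t + 4| < δ implies |(-4t^3 + 3t^2 + t + 4) − 304| < ϵ.
(-4t^3 + 3t^2 + t + 4) − 304 = -4t^3 + 3t^2 + t - 300 = (t + 4)(-4t^2 + 19t - 75).
So |(-4t^3 + 3t^2 + t + 4) − 304| = |t + 4|·|-4t^2 + 19t - 75|.
Assume first that |t + 4| < 1, so |t| < 5. Then |-4t^2 + 19t - 75| ≤ 4·5^2 + 19·5 + 75 = 270.
Hence |(-4t^3 + 3t^2 + t + 4) − 304| ≤ 270|t + 4| < ϵ provided |t + 4| < ϵ/270.
Choosing δ = min(1, ϵ/270) ensures both conditions, hence |(-4t^3 + 3t^2 + t + 4) − 304| < ϵ.

δ = min(1, ϵ/270)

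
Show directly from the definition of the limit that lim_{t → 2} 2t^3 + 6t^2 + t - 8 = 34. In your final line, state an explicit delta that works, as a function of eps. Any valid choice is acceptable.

delta = min(1, eps/69)

Fix eps > 0. We want delta > 0 such that 0 < |t − 2| < delta implies |(2t^3 + 6t^2 + t - 8) − 34| < eps.
(2t^3 + 6t^2 + t - 8) − 34 = 2t^3 + 6t^2 + t - 42 = (t − 2)(2t^2 + 10t + 21).
So |(2t^3 + 6t^2 + t - 8) − 34| = |t − 2|·|2t^2 + 10t + 21|.
Require delta ≤ 1. Then |t − 2| < 1 gives |t| < 3, and by the triangle inequality |2t^2 + 10t + 21| ≤ 2·3^2 + 10·3 + 21 = 69.
Hence |(2t^3 + 6t^2 + t - 8) − 34| ≤ 69|t − 2| < eps provided |t − 2| < eps/69.
Choosing delta = min(1, eps/69) ensures both conditions, hence |(2t^3 + 6t^2 + t - 8) − 34| < eps.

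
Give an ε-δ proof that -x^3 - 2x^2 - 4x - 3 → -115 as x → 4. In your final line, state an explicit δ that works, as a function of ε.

δ = min(2, ε/100)

Suppose ε > 0. We want δ > 0 such that 0 < |x − 4| < δ implies |(-x^3 - 2x^2 - 4x - 3) + 115| < ε.
(-x^3 - 2x^2 - 4x - 3) + 115 = -x^3 - 2x^2 - 4x + 112 = (x − 4)(-x^2 - 6x - 28).
So |(-x^3 - 2x^2 - 4x - 3) + 115| = |x − 4|·|-x^2 - 6x - 28|.
Require δ ≤ 2. Then |x − 4| < 2 gives |x| < 6, and by the triangle inequality |-x^2 - 6x - 28| ≤ 6^2 + 6·6 + 28 = 100.
Hence |(-x^3 - 2x^2 - 4x - 3) + 115| ≤ 100|x − 4| < ε provided |x − 4| < ε/100.
Take δ = min(2, ε/100). Then 0 < |x − 4| < δ gives both |x − 4| < 2 and |x − 4| < ε/100, so |(-x^3 - 2x^2 - 4x - 3) + 115| < ε.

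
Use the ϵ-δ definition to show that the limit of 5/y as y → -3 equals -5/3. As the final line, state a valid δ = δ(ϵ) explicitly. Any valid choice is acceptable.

δ = min(3/2, (9/10)ϵ)

Fix ϵ > 0. We seek δ > 0 such that 0 < |y + 3| < δ implies |5/y + 5/3| < ϵ.
|5/y + 5/3| = 5·|-3 − y|/(3·|y|) = 5|y + 3|/(3|y|).
Require δ ≤ 3/2 so that |y| > 3 − 3/2 = 3/2, hence 3|y| > 9/2.
Then |5/y + 5/3| < 5|y + 3|/(9/2), which is < ϵ when |y + 3| < (9/10)ϵ.
Take δ = min(3/2, (9/10)ϵ). Then 0 < |y + 3| < δ gives both |y + 3| < 3/2 and |y + 3| < (9/10)ϵ, so |5/y + 5/3| < ϵ.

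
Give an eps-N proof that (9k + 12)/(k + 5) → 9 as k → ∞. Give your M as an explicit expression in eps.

M = 33/eps

Suppose eps > 0. For k ≥ 1, |(9k + 12)/(k + 5) − 9| = |-33|/((k + 5)) = 33/((k + 5)).
Since k + 5 ≥ k for k ≥ 1, this is ≤ 33/(k) = 33/k.
So |(9k + 12)/(k + 5) − 9| < eps whenever k > 33/eps.
Take M = 33/eps. If k > M then |(9k + 12)/(k + 5) − 9| ≤ 33/k < eps.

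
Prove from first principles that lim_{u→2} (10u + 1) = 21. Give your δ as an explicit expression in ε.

δ = ε/10

Let ε > 0 be given. We need δ > 0 so that 0 < |u − 2| < δ implies |(10u + 1) − 21| < ε.
Since (10u + 1) − 21 = 10(u − 2), we have |(10u + 1) − 21| = 10|u − 2|.
Thus it suffices that |u − 2| < ε/10.
Choosing δ = ε/10 gives |(10u + 1) − 21| = 10|u − 2| < ε whenever |u − 2| < δ.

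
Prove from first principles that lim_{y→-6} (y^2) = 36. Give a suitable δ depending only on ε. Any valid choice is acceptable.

δ = min(2, ε/14)

Suppose ε > 0. We seek δ > 0 with 0 < |y + 6| < δ ⇒ |y^2 − 36| < ε.
Factor: y^2 − 36 = (y + 6)(y - 6), so |y^2 − 36| = |y + 6|·|y - 6|.
Impose δ ≤ 2 so that |y| < 8; then |y - 6| ≤ 14.
Hence |y^2 − 36| ≤ 14|y + 6|, which is < ε once |y + 6| < ε/14.
Take δ = min(2, ε/14). If 0 < |y + 6| < δ then both bounds hold and |y^2 − 36| ≤ 14|y + 6| < 14·(ε/14) = ε.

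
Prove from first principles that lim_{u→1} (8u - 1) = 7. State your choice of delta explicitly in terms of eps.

delta = eps/8

Let eps > 0 be given. We need delta > 0 so that 0 < |u − 1| < delta implies |(8u - 1) − 7| < eps.
|(8u - 1) − 7| = |8u - 8| = 8|u − 1|.
So 8|u − 1| < eps exactly when |u − 1| < eps/8.
Take delta = eps/8. If 0 < |u − 1| < delta then |(8u - 1) − 7| = 8|u − 1| < 8·(eps/8) = eps.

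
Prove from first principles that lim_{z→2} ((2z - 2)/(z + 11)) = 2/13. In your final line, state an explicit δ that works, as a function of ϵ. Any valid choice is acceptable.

Fix ϵ > 0. We want δ > 0 with 0 < |z − 2| < δ ⇒ |(2z - 2)/(z + 11) − (2/13)| < ϵ.
Combining over a common denominator, (2z - 2)/(z + 11) − (2/13) = [(2z - 2)·13 − 2·(z + 11)] / [13·(z + 11)] = 24(z − 2) / (13(z + 11)).
So |(2z - 2)/(z + 11) − (2/13)| = 24|z − 2| / (13·|z + 11|).
Require δ ≤ 13/2, so |z + 11| ≥ |13| − |z − 2| > 13 − 13/2 = 13/2.
Hence |(2z - 2)/(z + 11) − (2/13)| < 24|z − 2|/(13·(13/2)) = (48/169)|z − 2|, which is < ϵ once |z − 2| < (169/48)ϵ.
Take δ = min(13/2, (169/48)ϵ). Then 0 < |z − 2| < δ forces both bounds, so |(2z - 2)/(z + 11) − (2/13)| < ϵ.

δ = min(13/2, (169/48)ϵ)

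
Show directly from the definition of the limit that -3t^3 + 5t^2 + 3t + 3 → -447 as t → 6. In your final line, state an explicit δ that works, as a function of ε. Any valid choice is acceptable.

δ = min(2, ε/371)

Let ε > 0 be given. We want δ > 0 such that 0 < |t − 6| < δ implies |(-3t^3 + 5t^2 + 3t + 3) + 447| < ε.
(-3t^3 + 5t^2 + 3t + 3) + 447 = -3t^3 + 5t^2 + 3t + 450 = (t − 6)(-3t^2 - 13t - 75).
So |(-3t^3 + 5t^2 + 3t + 3) + 447| = |t − 6|·|-3t^2 - 13t - 75|.
Assume first that |t − 6| < 2, so |t| < 8. Then |-3t^2 - 13t - 75| ≤ 3·8^2 + 13·8 + 75 = 371.
Hence |(-3t^3 + 5t^2 + 3t + 3) + 447| ≤ 371|t − 6| < ε provided |t − 6| < ε/371.
Choosing δ = min(2, ε/371) ensures both conditions, hence |(-3t^3 + 5t^2 + 3t + 3) + 447| < ε.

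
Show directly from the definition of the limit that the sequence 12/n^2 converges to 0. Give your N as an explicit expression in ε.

Let ε > 0. For n ≥ 1, |12/n^2 − 0| = 12/n^2.
12/n^2 < ε ⇔ n^2 > 12/ε ⇔ n > (12/ε)^{1/2}.
Take N = (12/ε)^{1/2}. Then n > N implies 12/n^2 < ε.

N = (12/ε)^{1/2}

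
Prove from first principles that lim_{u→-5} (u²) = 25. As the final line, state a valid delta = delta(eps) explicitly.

Let eps > 0 be given. We seek delta > 0 with 0 < |u + 5| < delta ⇒ |u² − 25| < eps.
Factor: u² − 25 = (u + 5)(u - 5), so |u² − 25| = |u + 5|·|u - 5|.
Impose delta ≤ 1 so that |u| < 6; then |u - 5| ≤ 11.
Hence |u² − 25| ≤ 11|u + 5|, which is < eps once |u + 5| < eps/11.
Take delta = min(1, eps/11). If 0 < |u + 5| < delta then both bounds hold and |u² − 25| ≤ 11|u + 5| < 11·(eps/11) = eps.

delta = min(1, eps/11)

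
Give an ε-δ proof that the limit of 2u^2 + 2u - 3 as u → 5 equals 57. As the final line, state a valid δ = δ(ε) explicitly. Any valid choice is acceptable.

Fix ε > 0. We want δ > 0 such that 0 < |u − 5| < δ implies |(2u^2 + 2u - 3) − 57| < ε.
(2u^2 + 2u - 3) − 57 = 2u^2 + 2u - 60 = (u − 5)(2u + 12).
So |(2u^2 + 2u - 3) − 57| = |u − 5|·|2u + 12|.
Assume first that |u − 5| < 1, so |u| < 6. Then |2u + 12| ≤ 2·6 + 12 = 24.
Hence |(2u^2 + 2u - 3) − 57| ≤ 24|u − 5| < ε provided |u − 5| < ε/24.
Take δ = min(1, ε/24). Then 0 < |u − 5| < δ gives both |u − 5| < 1 and |u − 5| < ε/24, so |(2u^2 + 2u - 3) − 57| < ε.

δ = min(1, ε/24)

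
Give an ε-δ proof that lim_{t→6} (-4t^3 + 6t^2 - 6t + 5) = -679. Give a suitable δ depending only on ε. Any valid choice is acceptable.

δ = min(1, ε/436)

Let ε > 0 be given. We want δ > 0 such that 0 < |t − 6| < δ implies |(-4t^3 + 6t^2 - 6t + 5) + 679| < ε.
(-4t^3 + 6t^2 - 6t + 5) + 679 = -4t^3 + 6t^2 - 6t + 684 = (t − 6)(-4t^2 - 18t - 114).
So |(-4t^3 + 6t^2 - 6t + 5) + 679| = |t − 6|·|-4t^2 - 18t - 114|.
Require δ ≤ 1. Then |t − 6| < 1 gives |t| < 7, and by the triangle inequality |-4t^2 - 18t - 114| ≤ 4·7^2 + 18·7 + 114 = 436.
Hence |(-4t^3 + 6t^2 - 6t + 5) + 679| ≤ 436|t − 6| < ε provided |t − 6| < ε/436.
Take δ = min(1, ε/436). Then 0 < |t − 6| < δ gives both |t − 6| < 1 and |t − 6| < ε/436, so |(-4t^3 + 6t^2 - 6t + 5) + 679| < ε.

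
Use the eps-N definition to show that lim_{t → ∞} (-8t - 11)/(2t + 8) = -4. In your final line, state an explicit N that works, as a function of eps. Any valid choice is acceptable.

Let eps > 0. We seek N > 0 such that t > N implies |(-8t - 11)/(2t + 8) + 4| < eps.
(-8t - 11)/(2t + 8) + 4 = (2(-8t - 11) − (-8)(2t + 8)) / (2(2t + 8)) = 42/(2(2t + 8)).
For t > 0 we have 2t + 8 > 2t, so |(-8t - 11)/(2t + 8) + 4| = 42/(2(2t + 8)) < 42/(2·2t) = (21/2)/t.
Thus |(-8t - 11)/(2t + 8) + 4| < eps whenever t > (21/2)/eps.
Take N = (21/2)/eps. If t > N then |(-8t - 11)/(2t + 8) + 4| < (21/2)/t < eps.

N = (21/2)/eps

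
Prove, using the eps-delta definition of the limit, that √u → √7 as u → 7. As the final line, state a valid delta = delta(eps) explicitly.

delta = min(7, √7·eps)

Let eps > 0. We want delta > 0 such that 0 < |u − 7| < delta implies |√u − √7| < eps.
Rationalise: √u − √7 = (u − 7)/(√u + √7), so |√u − √7| = |u − 7|/(√u + √7).
Restrict delta ≤ 7 so that |u − 7| < 7 forces u > 0, and then √u + √7 > √7.
Hence |√u − √7| < |u − 7|/√7, which is < eps once |u − 7| < √7·eps.
Take delta = min(7, √7·eps). If 0 < |u − 7| < delta then u > 0 and |√u − √7| < |u − 7|/√7 < eps.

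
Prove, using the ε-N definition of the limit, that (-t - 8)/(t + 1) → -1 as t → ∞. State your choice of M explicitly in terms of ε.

Suppose ε > 0. We seek M > 0 such that t > M implies |(-t - 8)/(t + 1) + 1| < ε.
(-t - 8)/(t + 1) + 1 = ((-t - 8) − (-1)(t + 1)) / ((t + 1)) = -7/((t + 1)).
For t > 0 we have t + 1 > t, so |(-t - 8)/(t + 1) + 1| = 7/((t + 1)) < 7/(t) = 7/t.
Thus |(-t - 8)/(t + 1) + 1| < ε whenever t > 7/ε.
Take M = 7/ε. If t > M then |(-t - 8)/(t + 1) + 1| < 7/t < ε.

M = 7/ε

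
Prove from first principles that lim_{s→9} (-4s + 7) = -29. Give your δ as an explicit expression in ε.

Let ε > 0 be given. We need δ > 0 so that 0 < |s − 9| < δ implies |(-4s + 7) + 29| < ε.
|(-4s + 7) + 29| = |-4s + 36| = 4|s − 9|.
Thus it suffices that |s − 9| < ε/4.
Choosing δ = ε/4 gives |(-4s + 7) + 29| = 4|s − 9| < ε whenever |s − 9| < δ.

δ = ε/4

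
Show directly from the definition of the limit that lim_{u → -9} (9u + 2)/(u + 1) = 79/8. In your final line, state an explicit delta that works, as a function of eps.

Suppose eps > 0. We want delta > 0 with 0 < |u + 9| < delta ⇒ |(9u + 2)/(u + 1) − (79/8)| < eps.
Combining over a common denominator, (9u + 2)/(u + 1) − (79/8) = [(9u + 2)·(-8) − (-79)·(u + 1)] / [(-8)·(u + 1)] = 7(u + 9) / ((-8)(u + 1)).
So |(9u + 2)/(u + 1) − (79/8)| = 7|u + 9| / (8·|u + 1|).
Restrict delta ≤ 4. Then |u + 9| < 4 gives |u + 1| = |(u + 9) + (-8)| ≥ 8 − 4 = 4.
Hence |(9u + 2)/(u + 1) − (79/8)| < 7|u + 9|/(8·4) = (7/32)|u + 9|, which is < eps once |u + 9| < (32/7)eps.
Take delta = min(4, (32/7)eps). Then 0 < |u + 9| < delta forces both bounds, so |(9u + 2)/(u + 1) − (79/8)| < eps.

delta = min(4, (32/7)eps)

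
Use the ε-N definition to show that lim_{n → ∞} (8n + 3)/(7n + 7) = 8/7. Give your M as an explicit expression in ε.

Let ε > 0 be given. For n ≥ 1, |(8n + 3)/(7n + 7) − (8/7)| = |-35|/(7(7n + 7)) = 35/(7(7n + 7)).
Since 7n + 7 ≥ 7n for n ≥ 1, this is ≤ 35/(7·7n) = (5/7)/n.
So |(8n + 3)/(7n + 7) − (8/7)| < ε whenever n > (5/7)/ε.
Take M = (5/7)/ε. If n > M then |(8n + 3)/(7n + 7) − (8/7)| ≤ (5/7)/n < ε.

M = (5/7)/ε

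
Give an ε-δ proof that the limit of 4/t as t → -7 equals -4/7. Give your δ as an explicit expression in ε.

Let ε > 0 be given. We seek δ > 0 such that 0 < |t + 7| < δ implies |4/t + 4/7| < ε.
|4/t + 4/7| = 4·|-7 − t|/(7·|t|) = 4|t + 7|/(7|t|).
Restrict δ ≤ 7/2. Then |t + 7| < 7/2 gives |t| > 7/2, so 7|t| > 49/2.
Then |4/t + 4/7| < 4|t + 7|/(49/2), which is < ε when |t + 7| < (49/8)ε.
Take δ = min(7/2, (49/8)ε). Then 0 < |t + 7| < δ gives both |t + 7| < 7/2 and |t + 7| < (49/8)ε, so |4/t + 4/7| < ε.

δ = min(7/2, (49/8)ε)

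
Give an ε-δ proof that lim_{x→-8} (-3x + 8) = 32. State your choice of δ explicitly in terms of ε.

Let ε > 0 be given. We need δ > 0 so that 0 < |x + 8| < δ implies |(-3x + 8) − 32| < ε.
|(-3x + 8) − 32| = |-3x - 24| = 3|x + 8|.
So 3|x + 8| < ε exactly when |x + 8| < ε/3.
Take δ = ε/3. If 0 < |x + 8| < δ then |(-3x + 8) − 32| = 3|x + 8| < 3·(ε/3) = ε.

δ = ε/3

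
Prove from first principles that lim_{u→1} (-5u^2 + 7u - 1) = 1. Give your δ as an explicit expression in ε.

δ = min(1, ε/12)

Let ε > 0 be given. We want δ > 0 such that 0 < |u − 1| < δ implies |(-5u^2 + 7u - 1) − 1| < ε.
(-5u^2 + 7u - 1) − 1 = -5u^2 + 7u - 2 = (u − 1)(-5u + 2).
So |(-5u^2 + 7u - 1) − 1| = |u − 1|·|-5u + 2|.
Assume first that |u − 1| < 1, so |u| < 2. Then |-5u + 2| ≤ 5·2 + 2 = 12.
Hence |(-5u^2 + 7u - 1) − 1| ≤ 12|u − 1| < ε provided |u − 1| < ε/12.
Take δ = min(1, ε/12). Then 0 < |u − 1| < δ gives both |u − 1| < 1 and |u − 1| < ε/12, so |(-5u^2 + 7u - 1) − 1| < ε.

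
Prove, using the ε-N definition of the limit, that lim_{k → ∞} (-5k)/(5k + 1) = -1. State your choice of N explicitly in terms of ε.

N = (1/5)/ε

Fix ε > 0. For k ≥ 1, |(-5k)/(5k + 1) + 1| = |5|/(5(5k + 1)) = 5/(5(5k + 1)).
Since 5k + 1 ≥ 5k for k ≥ 1, this is ≤ 5/(5·5k) = (1/5)/k.
So |(-5k)/(5k + 1) + 1| < ε whenever k > (1/5)/ε.
Take N = (1/5)/ε. If k > N then |(-5k)/(5k + 1) + 1| ≤ (1/5)/k < ε.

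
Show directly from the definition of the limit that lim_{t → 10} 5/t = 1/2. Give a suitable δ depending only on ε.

δ = min(5, 10ε)

Suppose ε > 0. We seek δ > 0 such that 0 < |t − 10| < δ implies |5/t − (1/2)| < ε.
|5/t − (1/2)| = 5·|10 − t|/(10·|t|) = 5|t − 10|/(10|t|).
Restrict δ ≤ 5. Then |t − 10| < 5 gives |t| > 5, so 10|t| > 50.
Then |5/t − (1/2)| < 5|t − 10|/50, which is < ε when |t − 10| < 10ε.
Take δ = min(5, 10ε). Then 0 < |t − 10| < δ gives both |t − 10| < 5 and |t − 10| < 10ε, so |5/t − (1/2)| < ε.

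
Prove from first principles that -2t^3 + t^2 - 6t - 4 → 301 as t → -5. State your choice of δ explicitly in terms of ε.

Let ε > 0. We want δ > 0 such that 0 < |t + 5| < δ implies |(-2t^3 + t^2 - 6t - 4) − 301| < ε.
(-2t^3 + t^2 - 6t - 4) − 301 = -2t^3 + t^2 - 6t - 305 = (t + 5)(-2t^2 + 11t - 61).
So |(-2t^3 + t^2 - 6t - 4) − 301| = |t + 5|·|-2t^2 + 11t - 61|.
Require δ ≤ 1. Then |t + 5| < 1 gives |t| < 6, and by the triangle inequality |-2t^2 + 11t - 61| ≤ 2·6^2 + 11·6 + 61 = 199.
Hence |(-2t^3 + t^2 - 6t - 4) − 301| ≤ 199|t + 5| < ε provided |t + 5| < ε/199.
Take δ = min(1, ε/199). Then 0 < |t + 5| < δ gives both |t + 5| < 1 and |t + 5| < ε/199, so |(-2t^3 + t^2 - 6t - 4) − 301| < ε.

δ = min(1, ε/199)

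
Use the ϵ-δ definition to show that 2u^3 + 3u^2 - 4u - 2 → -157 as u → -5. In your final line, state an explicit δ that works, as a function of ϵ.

Suppose ϵ > 0. We want δ > 0 such that 0 < |u + 5| < δ implies |(2u^3 + 3u^2 - 4u - 2) + 157| < ϵ.
(2u^3 + 3u^2 - 4u - 2) + 157 = 2u^3 + 3u^2 - 4u + 155 = (u + 5)(2u^2 - 7u + 31).
So |(2u^3 + 3u^2 - 4u - 2) + 157| = |u + 5|·|2u^2 - 7u + 31|.
Assume first that |u + 5| < 2, so |u| < 7. Then |2u^2 - 7u + 31| ≤ 2·7^2 + 7·7 + 31 = 178.
Hence |(2u^3 + 3u^2 - 4u - 2) + 157| ≤ 178|u + 5| < ϵ provided |u + 5| < ϵ/178.
Choosing δ = min(2, ϵ/178) ensures both conditions, hence |(2u^3 + 3u^2 - 4u - 2) + 157| < ϵ.

δ = min(2, ϵ/178)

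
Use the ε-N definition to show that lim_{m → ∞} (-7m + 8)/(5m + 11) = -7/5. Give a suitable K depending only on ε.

Suppose ε > 0. For m ≥ 1, |(-7m + 8)/(5m + 11) + 7/5| = |117|/(5(5m + 11)) = 117/(5(5m + 11)).
Since 5m + 11 ≥ 5m for m ≥ 1, this is ≤ 117/(5·5m) = (117/25)/m.
So |(-7m + 8)/(5m + 11) + 7/5| < ε whenever m > (117/25)/ε.
Take K = (117/25)/ε. If m > K then |(-7m + 8)/(5m + 11) + 7/5| ≤ (117/25)/m < ε.

K = (117/25)/ε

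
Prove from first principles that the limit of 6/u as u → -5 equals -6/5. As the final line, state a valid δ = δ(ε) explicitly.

Let ε > 0. We seek δ > 0 such that 0 < |u + 5| < δ implies |6/u + 6/5| < ε.
|6/u + 6/5| = 6·|-5 − u|/(5·|u|) = 6|u + 5|/(5|u|).
Restrict δ ≤ 5/2. Then |u + 5| < 5/2 gives |u| > 5/2, so 5|u| > 25/2.
Then |6/u + 6/5| < 6|u + 5|/(25/2), which is < ε when |u + 5| < (25/12)ε.
Take δ = min(5/2, (25/12)ε). Then 0 < |u + 5| < δ gives both |u + 5| < 5/2 and |u + 5| < (25/12)ε, so |6/u + 6/5| < ε.

δ = min(5/2, (25/12)ε)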